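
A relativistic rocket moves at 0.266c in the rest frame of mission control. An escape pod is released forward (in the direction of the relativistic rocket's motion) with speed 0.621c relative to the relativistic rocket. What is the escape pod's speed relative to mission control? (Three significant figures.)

Relativistic velocity addition: u = (u' + v)/(1 + u'v/c²), with u' = 0.621c and v = 0.266c.
Numerator: 0.621 + 0.266 = 0.887. Denominator: 1 + (0.621)(0.266) = 1.165186.
u = 0.887/1.165186 = 0.76125, so the speed is 0.761c.

0.761c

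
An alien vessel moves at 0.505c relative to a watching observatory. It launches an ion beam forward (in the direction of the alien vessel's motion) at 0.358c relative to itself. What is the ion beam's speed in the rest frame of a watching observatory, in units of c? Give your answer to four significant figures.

0.7309c

Relativistic velocity addition: u = (u' + v)/(1 + u'v/c²), with u' = 0.358c and v = 0.505c.
Numerator: 0.358 + 0.505 = 0.863. Denominator: 1 + (0.358)(0.505) = 1.18079.
u = 0.863/1.18079 = 0.73087, so the speed is 0.7309c.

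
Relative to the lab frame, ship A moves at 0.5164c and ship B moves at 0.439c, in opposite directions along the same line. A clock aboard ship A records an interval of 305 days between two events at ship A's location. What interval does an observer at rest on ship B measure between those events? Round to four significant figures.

The velocity of ship A relative to ship B is (0.5164 + 0.439)c / (1 + 0.5164×0.439) = 0.77884c; relative speed 0.77884c.
At |u| = 0.77884c, γ = (1 − 0.606592)^(−1/2) = 1.5943.
Ship A's interval is proper; time dilation gives Δt_B = γΔτ = 1.5943 × 305 days = 486.3 days.

486.3 days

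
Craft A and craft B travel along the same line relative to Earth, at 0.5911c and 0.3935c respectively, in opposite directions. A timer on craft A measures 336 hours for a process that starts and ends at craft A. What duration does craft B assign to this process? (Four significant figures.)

Speed of craft A in craft B's frame: u = (v_A + v_B)/(1 + v_A v_B/c²) = (0.5911 + 0.3935)/(1 + 0.5911×0.3935) = 0.9846/1.23259785 = 0.7988; |u| = 0.7988c.
At |u| = 0.7988c, γ = (1 − 0.638081)^(−1/2) = 1.6622.
Craft A's interval is proper; time dilation gives Δt_B = γΔτ = 1.6622 × 336 hours = 558.5 hours.

558.5 hours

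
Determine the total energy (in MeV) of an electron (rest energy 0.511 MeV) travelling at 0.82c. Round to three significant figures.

0.893 MeV

γ = 1/√(1 − β²) = 1/√(1 − 0.6724) = 1/√0.3276 = 1/0.572364 = 1.7471.
Total energy: E = γmc² = 1.7471 × 0.511 MeV = 0.893 MeV.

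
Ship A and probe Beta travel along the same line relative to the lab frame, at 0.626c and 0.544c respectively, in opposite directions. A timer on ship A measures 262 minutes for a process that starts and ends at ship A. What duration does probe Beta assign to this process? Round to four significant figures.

536.8 minutes

Transform ship A's velocity into probe Beta's frame: (0.626 + 0.544)/(1 + 0.626·0.544) = 1.17/1.340544, so the relative speed is 0.87278c.
γ for this relative speed: γ = 1/√(1 − 0.761745) = 2.0487.
The clock on ship A records proper time, so probe Beta measures Δt = γΔτ = 2.0487 × 262 = 536.8 minutes.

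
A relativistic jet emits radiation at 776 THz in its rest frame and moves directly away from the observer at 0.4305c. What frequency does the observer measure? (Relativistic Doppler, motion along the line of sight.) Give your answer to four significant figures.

489.6 THz

Relativistic Doppler (source moving away): f_obs = f_src · √((1−β)/(1+β)).
With β = 0.4305: factor = √(0.5695/1.4305) = 0.63096.
f_obs = 776 × 0.63096 = 489.6 THz.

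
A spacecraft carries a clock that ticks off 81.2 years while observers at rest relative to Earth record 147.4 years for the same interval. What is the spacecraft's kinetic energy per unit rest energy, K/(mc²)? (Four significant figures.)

The time-dilation ratio gives γ = 147.4/81.2 = 1.81527.
Since K = (γ−1)mc², K/(mc²) = 1.81527 − 1 = 0.8153.

0.8153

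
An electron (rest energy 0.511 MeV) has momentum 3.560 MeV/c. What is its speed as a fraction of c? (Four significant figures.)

pc/(mc²) = 3.560/0.511 = 6.9667 = βγ = β/√(1−β²).
So β² = x²/(1 + x²) with x = 6.9667: x² = 48.5349, β² = 48.5349/49.5349 = 0.979812, β = 0.9899.

0.9899c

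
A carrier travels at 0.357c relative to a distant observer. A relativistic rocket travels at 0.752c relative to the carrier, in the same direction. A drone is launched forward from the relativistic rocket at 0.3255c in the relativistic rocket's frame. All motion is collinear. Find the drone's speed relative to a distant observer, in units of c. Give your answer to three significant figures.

First combine the drone and relativistic rocket (S''→S'): u₁ = (0.3255 + 0.752)/(1 + 0.3255×0.752) = 1.0775/1.244776 = 0.86562.
Then combine with the carrier (S'→S): u = (0.86562 + 0.357)/(1 + 0.86562×0.357) = 1.22262/1.30902634 = 0.93399.

0.934c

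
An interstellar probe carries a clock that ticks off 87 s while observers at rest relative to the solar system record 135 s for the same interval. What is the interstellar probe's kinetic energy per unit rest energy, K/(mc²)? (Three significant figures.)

γ = Δt/Δτ = 135/87 = 1.55172.
K/(mc²) = γ − 1 = 1.55172 − 1 = 0.552.

0.552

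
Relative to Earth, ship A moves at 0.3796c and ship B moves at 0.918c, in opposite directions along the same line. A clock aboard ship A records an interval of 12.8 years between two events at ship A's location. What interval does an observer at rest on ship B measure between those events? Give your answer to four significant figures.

Transform ship A's velocity into ship B's frame: (0.3796 + 0.918)/(1 + 0.3796·0.918) = 1.2976/1.3484728, so the relative speed is 0.96227c.
γ for this relative speed: γ = 1/√(1 − 0.925964) = 3.6752.
Ship A's interval is proper; time dilation gives Δt_B = γΔτ = 3.6752 × 12.8 years = 47.04 years.

47.04 years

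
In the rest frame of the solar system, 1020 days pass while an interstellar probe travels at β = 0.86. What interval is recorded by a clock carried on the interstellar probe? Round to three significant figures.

With β = 0.86, γ = 1/√(1 − 0.86²) = 1/√0.2604 = 1.9597.
The interstellar probe's clock runs slow as seen from the solar system, so Δτ = Δt/γ = 1020/1.9597 = 520 days.

520 days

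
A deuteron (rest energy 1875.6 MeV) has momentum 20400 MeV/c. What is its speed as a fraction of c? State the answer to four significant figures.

βγ = pc/(mc²) = 20400/1875.6 = 10.877.
Since γ² = 1 + (βγ)² = 119.309, γ = √119.309 = 10.9229, and β = (βγ)/γ = 10.877/10.9229 = 0.9958.

0.9958c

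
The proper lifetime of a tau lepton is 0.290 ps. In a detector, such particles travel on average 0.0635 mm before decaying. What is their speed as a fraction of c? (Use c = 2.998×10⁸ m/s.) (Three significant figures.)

0.590c

d = βγcτ ⇒ βγ = d/(cτ) = 6.350×10^-5 m / (8.6942×10^-5 m) = 0.73037.
β = (βγ)/√(1+(βγ)²) = 0.73037/√1.53344 = 0.590.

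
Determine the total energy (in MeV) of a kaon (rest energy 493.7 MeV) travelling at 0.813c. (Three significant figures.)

848 MeV

β² = 0.660969, so γ = 1/√0.339031 = 1.7174.
Total energy: E = γmc² = 1.7174 × 493.7 MeV = 848 MeV.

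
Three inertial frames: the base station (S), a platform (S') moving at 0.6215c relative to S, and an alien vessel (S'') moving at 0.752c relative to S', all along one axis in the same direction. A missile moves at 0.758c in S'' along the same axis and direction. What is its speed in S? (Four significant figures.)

First combine the missile and alien vessel (S''→S'): u₁ = (0.758 + 0.752)/(1 + 0.758×0.752) = 1.51/1.570016 = 0.96177.
Then combine with the platform (S'→S): u = (0.96177 + 0.6215)/(1 + 0.96177×0.6215) = 1.58327/1.597740055 = 0.99094.

0.9909c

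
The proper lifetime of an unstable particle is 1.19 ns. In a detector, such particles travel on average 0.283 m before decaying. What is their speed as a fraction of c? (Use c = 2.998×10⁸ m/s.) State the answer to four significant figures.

0.6215c

d = βγcτ ⇒ βγ = d/(cτ) = 0.2830 m / (0.356762 m) = 0.79325.
β = (βγ)/√(1+(βγ)²) = 0.79325/√1.629246 = 0.6215.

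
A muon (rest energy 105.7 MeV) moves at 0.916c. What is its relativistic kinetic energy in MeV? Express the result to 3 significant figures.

158 MeV

γ = 1/√(1 − β²) = 1/√(1 − 0.839056) = 1/√0.160944 = 1/0.401178 = 2.4927.
Kinetic energy: K = (γ − 1)mc² = (2.4927 − 1) × 105.7 MeV = 1.4927 × 105.7 = 158 MeV.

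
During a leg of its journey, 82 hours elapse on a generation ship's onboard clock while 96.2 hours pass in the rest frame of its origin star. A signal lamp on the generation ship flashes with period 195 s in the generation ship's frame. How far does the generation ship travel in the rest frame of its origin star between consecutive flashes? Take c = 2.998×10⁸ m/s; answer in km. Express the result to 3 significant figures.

3.59×10^7 km

γ = Δt/Δτ = 96.2/82 = 1.17317.
β = √(1 − 1/γ²) = 0.5229. Lab-frame period = γτ = 1.17317×195 s = 228.77 s. Distance = βc × γτ = 0.5229 × 2.998×10⁸ m/s × 228.77 s = 3.5863×10^10 m = 3.59×10^7 km.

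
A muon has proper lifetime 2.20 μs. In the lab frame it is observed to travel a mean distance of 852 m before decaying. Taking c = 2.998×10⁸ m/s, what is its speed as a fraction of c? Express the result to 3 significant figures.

Let x = d/(cτ) = 852.0 m / (2.998×10⁸ m/s × 2.200×10^-6 s) = 1.2918. Since d = βγcτ, x = βγ = β/√(1−β²).
Solving: β² = x²/(1+x²) = 1.66875/2.66875 = 0.625293, so β = 0.791.

0.791c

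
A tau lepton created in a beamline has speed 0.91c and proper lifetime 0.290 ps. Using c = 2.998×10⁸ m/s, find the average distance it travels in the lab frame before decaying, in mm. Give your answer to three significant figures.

0.191 mm

γ = 1/√(1 − β²) = 1/√(1 − 0.8281) = 1/√0.1719 = 1/0.414608 = 2.4119.
Lab-frame lifetime: Δt = γτ = 2.4119 × 0.290 ps = 0.69945 ps.
Distance: d = vΔt = 0.91 × 2.998×10⁸ m/s × 6.9945×10^-13 s = 1.91×10^-4 m = 0.191 mm.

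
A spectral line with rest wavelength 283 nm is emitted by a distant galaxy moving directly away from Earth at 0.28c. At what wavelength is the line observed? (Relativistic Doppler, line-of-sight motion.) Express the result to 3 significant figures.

Relativistic Doppler for wavelength: λ_obs = λ_src · √((1+β)/(1−β)).
With β = 0.28: factor = √(1.28/0.72) = 1.3333.
λ_obs = 283 × 1.3333 = 377 nm.

377 nm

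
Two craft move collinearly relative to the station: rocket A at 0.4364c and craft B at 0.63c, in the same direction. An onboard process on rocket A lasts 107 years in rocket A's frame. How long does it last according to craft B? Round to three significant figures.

Speed of rocket A in craft B's frame: u = (v_A − v_B)/(1 − v_A v_B/c²) = (0.4364 − 0.63)/(1 − 0.4364×0.63) = −0.1936/0.725068 = −0.26701; |u| = 0.26701c.
γ for this relative speed: γ = 1/√(1 − 0.0712943) = 1.0377.
Rocket A's interval is proper; time dilation gives Δt_B = γΔτ = 1.0377 × 107 years = 111 years.

111 years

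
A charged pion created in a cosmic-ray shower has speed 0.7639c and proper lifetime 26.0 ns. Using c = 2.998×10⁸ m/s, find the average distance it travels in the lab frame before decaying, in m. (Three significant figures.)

9.23 m

γ = 1/√(1 − β²) = 1/√(1 − 0.58354321) = 1/√0.41645679 = 1/0.645335 = 1.5496.
Lab-frame lifetime: Δt = γτ = 1.5496 × 26.0 ns = 40.29 ns.
Distance: d = vΔt = 0.7639 × 2.998×10⁸ m/s × 4.0290×10^-8 s = 9.23 m.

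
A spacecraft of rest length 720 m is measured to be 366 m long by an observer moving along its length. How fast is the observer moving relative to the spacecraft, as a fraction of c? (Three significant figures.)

Length contraction gives γ = L₀/L = 720/366 = 1.9672.
β = √(1 − 1/γ²) = √0.741594 = 0.861.

0.861c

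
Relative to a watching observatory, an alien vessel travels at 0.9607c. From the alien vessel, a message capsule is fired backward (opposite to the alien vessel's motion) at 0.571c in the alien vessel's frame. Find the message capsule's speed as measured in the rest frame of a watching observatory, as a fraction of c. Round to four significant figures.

In units of c, u = (u' + v)/(1 + u'v) with u' = −0.571 and v = 0.9607.
Numerator: −0.571 + 0.9607 = 0.3897. Denominator: 1 + (−0.571)(0.9607) = 0.4514403.
u = 0.3897/0.4514403 = 0.86324, so the speed is 0.8632c.

0.8632c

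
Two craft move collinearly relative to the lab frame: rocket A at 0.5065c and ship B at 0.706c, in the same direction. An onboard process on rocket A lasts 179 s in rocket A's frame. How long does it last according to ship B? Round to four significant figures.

Transform rocket A's velocity into ship B's frame: (0.5065 − 0.706)/(1 − 0.5065·0.706) = −0.1995/0.642411, so the relative speed is 0.31055c.
γ for this relative speed: γ = 1/√(1 − 0.0964413) = 1.052.
Rocket A's interval is proper; time dilation gives Δt_B = γΔτ = 1.052 × 179 s = 188.3 s.

188.3 s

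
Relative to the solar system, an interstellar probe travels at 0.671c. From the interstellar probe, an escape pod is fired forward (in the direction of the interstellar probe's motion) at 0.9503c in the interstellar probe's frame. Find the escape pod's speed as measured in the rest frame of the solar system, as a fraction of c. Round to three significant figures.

0.990c

In units of c, u = (u' + v)/(1 + u'v) with u' = 0.9503 and v = 0.671.
Numerator: 0.9503 + 0.671 = 1.6213. Denominator: 1 + (0.9503)(0.671) = 1.6376513.
u = 1.6213/1.6376513 = 0.99002, so the speed is 0.990c.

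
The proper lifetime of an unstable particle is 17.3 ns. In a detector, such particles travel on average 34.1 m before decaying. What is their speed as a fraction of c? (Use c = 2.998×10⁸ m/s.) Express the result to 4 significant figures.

Lab distance = (lab lifetime)·v = γτ·βc, so βγ = d/(cτ) = 34.10/(2.998×10⁸ × 1.730×10^-8) = 6.5747.
With βγ = 6.5747: γ² = 1 + (βγ)² = 44.2267, and β = (βγ)/γ = 6.5747/6.65032 = 0.9886.

0.9886c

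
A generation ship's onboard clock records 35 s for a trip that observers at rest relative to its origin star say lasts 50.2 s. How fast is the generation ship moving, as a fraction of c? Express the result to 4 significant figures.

0.7169c

γ = Δt/Δτ = 50.2/35 = 1.4343.
β = √(1 − 1/γ²) = √(1 − 0.486094) = √0.513906 = 0.7169.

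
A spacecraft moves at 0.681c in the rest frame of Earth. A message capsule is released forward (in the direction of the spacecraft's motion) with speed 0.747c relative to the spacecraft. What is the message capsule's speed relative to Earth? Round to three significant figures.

In units of c, u = (u' + v)/(1 + u'v) with u' = 0.747 and v = 0.681.
Numerator: 0.747 + 0.681 = 1.428. Denominator: 1 + (0.747)(0.681) = 1.508707.
u = 1.428/1.508707 = 0.94651, so the speed is 0.947c.

0.947c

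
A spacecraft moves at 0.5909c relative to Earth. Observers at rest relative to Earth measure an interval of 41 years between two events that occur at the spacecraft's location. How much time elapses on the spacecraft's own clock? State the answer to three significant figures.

With β = 0.5909, γ = 1/√(1 − 0.5909²) = 1/√0.65083719 = 1.2395.
The moving clock records proper time: Δτ = Δt/γ = 41/1.2395 = 33.1 years.

33.1 years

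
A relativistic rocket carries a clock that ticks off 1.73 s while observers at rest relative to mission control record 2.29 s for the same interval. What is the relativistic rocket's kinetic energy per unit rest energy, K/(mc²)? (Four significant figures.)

0.3237

The time-dilation ratio gives γ = 2.29/1.73 = 1.3237.
K/(mc²) = γ − 1 = 1.3237 − 1 = 0.3237.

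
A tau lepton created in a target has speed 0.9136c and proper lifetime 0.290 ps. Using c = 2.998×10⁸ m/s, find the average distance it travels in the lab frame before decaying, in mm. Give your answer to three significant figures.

0.195 mm

β² = 0.83466496, so γ = 1/√0.16533504 = 2.4593.
Lab-frame lifetime: Δt = γτ = 2.4593 × 0.290 ps = 0.7132 ps.
Distance: d = vΔt = 0.9136 × 2.998×10⁸ m/s × 7.1320×10^-13 s = 1.95×10^-4 m = 0.195 mm.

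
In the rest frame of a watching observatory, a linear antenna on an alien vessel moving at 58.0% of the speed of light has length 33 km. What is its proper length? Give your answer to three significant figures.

With β = 0.58, γ = 1/√(1 − 0.58²) = 1/√0.6636 = 1.2276.
Proper length: L₀ = γ·L = 1.2276 × 33 = 40.5 km.

40.5 km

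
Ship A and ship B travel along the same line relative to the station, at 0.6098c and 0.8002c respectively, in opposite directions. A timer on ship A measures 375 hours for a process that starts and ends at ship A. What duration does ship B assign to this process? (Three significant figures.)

1170 hours

Transform ship A's velocity into ship B's frame: (0.6098 + 0.8002)/(1 + 0.6098·0.8002) = 1.41/1.48796196, so the relative speed is 0.9476c.
γ for this relative speed: γ = 1/√(1 − 0.897946) = 3.1303.
The clock on ship A records proper time, so ship B measures Δt = γΔτ = 3.1303 × 375 = 1170 hours.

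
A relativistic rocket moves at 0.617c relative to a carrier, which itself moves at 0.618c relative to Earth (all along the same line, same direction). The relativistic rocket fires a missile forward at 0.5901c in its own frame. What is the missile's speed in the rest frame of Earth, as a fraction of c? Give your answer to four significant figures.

Compose velocities in two stages. Stage 1 (into S'): u₁ = (0.5901+0.617)/(1+0.5901×0.617) = 0.88491.
Stage 2 (into S): u = (0.88491+0.618)/(1+0.88491×0.618) = 0.97158, so the speed is 0.9716c.

0.9716c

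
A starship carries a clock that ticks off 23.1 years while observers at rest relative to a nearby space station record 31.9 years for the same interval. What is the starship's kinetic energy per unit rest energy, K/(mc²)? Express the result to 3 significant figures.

The time-dilation ratio gives γ = 31.9/23.1 = 1.38095.
K/(mc²) = γ − 1 = 1.38095 − 1 = 0.381.

0.381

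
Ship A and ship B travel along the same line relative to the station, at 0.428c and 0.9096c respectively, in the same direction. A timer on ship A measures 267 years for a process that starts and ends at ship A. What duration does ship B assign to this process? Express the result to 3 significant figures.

The velocity of ship A relative to ship B is (0.428 − 0.9096)c / (1 − 0.428×0.9096) = −0.78861c; relative speed 0.78861c.
γ for this relative speed: γ = 1/√(1 − 0.621906) = 1.6263.
Ship A's interval is proper; time dilation gives Δt_B = γΔτ = 1.6263 × 267 years = 434 years.

434 years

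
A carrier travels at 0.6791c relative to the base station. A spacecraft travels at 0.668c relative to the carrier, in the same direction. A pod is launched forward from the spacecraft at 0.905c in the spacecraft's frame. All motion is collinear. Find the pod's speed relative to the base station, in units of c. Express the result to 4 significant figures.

Apply u = (u'+v)/(1+u'v) twice. Pod in the carrier frame: (0.905+0.668)/(1+0.905·0.668) = 1.573/1.60454 = 0.98034c.
That velocity, transformed to the rest frame of the base station: (0.98034+0.6791)/(1+0.98034·0.6791) = 1.65944/1.665748894 = 0.99621c.

0.9962c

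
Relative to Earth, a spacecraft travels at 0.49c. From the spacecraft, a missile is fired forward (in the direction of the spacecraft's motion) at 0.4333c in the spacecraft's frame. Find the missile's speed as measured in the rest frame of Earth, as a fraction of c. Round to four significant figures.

Relativistic velocity addition: u = (u' + v)/(1 + u'v/c²), with u' = 0.4333c and v = 0.49c.
Numerator: 0.4333 + 0.49 = 0.9233. Denominator: 1 + (0.4333)(0.49) = 1.212317.
u = 0.9233/1.212317 = 0.7616, so the speed is 0.7616c.

0.7616c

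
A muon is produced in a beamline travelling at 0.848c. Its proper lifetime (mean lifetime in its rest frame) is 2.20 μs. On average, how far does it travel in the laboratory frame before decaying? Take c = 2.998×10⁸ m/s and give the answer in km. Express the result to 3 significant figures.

β² = 0.719104, so γ = 1/√0.280896 = 1.8868.
Lab-frame lifetime: Δt = γτ = 1.8868 × 2.20 μs = 4.151 μs.
Distance: d = vΔt = 0.848 × 2.998×10⁸ m/s × 4.1510×10^-6 s = 1060 m = 1.06 km.

1.06 km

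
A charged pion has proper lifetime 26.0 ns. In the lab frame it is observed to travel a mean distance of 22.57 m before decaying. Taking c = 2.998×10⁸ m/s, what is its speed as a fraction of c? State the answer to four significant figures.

Lab distance = (lab lifetime)·v = γτ·βc, so βγ = d/(cτ) = 22.57/(2.998×10⁸ × 2.600×10^-8) = 2.8955.
With βγ = 2.8955: γ² = 1 + (βγ)² = 9.38392, and β = (βγ)/γ = 2.8955/3.06332 = 0.9452.

0.9452c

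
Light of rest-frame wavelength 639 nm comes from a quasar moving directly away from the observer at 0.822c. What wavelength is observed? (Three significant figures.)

Relativistic Doppler for wavelength: λ_obs = λ_src · √((1+β)/(1−β)).
With β = 0.822: factor = √(1.822/0.178) = 3.1994.
λ_obs = 639 × 3.1994 = 2040 nm.

2040 nm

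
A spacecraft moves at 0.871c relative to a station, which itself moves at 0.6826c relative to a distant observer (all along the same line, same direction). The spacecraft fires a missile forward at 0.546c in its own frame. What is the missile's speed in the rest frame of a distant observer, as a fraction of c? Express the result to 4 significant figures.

0.9924c

Apply u = (u'+v)/(1+u'v) twice. Missile in the station frame: (0.546+0.871)/(1+0.546·0.871) = 1.417/1.475566 = 0.96031c.
That velocity, transformed to the rest frame of a distant observer: (0.96031+0.6826)/(1+0.96031·0.6826) = 1.64291/1.655507606 = 0.99239c.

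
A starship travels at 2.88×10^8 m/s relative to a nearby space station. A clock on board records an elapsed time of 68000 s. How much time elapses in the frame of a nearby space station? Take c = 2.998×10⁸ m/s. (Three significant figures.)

2.45×10^5 s

β = v/c = (2.88×10^8 m/s)/(2.998×10⁸ m/s) = 0.96064.
γ = 1/√(1 − β²) = 1/√(1 − 0.9228292096) = 1/√0.0771707904 = 1/0.277796 = 3.5998.
The onboard clock measures proper time, so the interval in the rest frame of a nearby space station is dilated: Δt = γ·Δτ = 3.5998 × 68000 s = 2.45×10^5 s.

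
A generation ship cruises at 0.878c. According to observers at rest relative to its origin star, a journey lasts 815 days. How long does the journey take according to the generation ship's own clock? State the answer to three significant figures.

390 days

γ = 1/√(1 − β²) = 1/√(1 − 0.770884) = 1/√0.229116 = 1/0.478661 = 2.0892.
The generation ship's clock runs slow as seen from its origin star, so Δτ = Δt/γ = 815/2.0892 = 390 days.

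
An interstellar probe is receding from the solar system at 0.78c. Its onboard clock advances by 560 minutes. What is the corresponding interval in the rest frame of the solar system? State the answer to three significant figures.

895 minutes

With β = 0.78, γ = 1/√(1 − 0.78²) = 1/√0.3916 = 1.598.
Time dilation: Δt = γ·Δτ = 1.598 × 560 = 895 minutes.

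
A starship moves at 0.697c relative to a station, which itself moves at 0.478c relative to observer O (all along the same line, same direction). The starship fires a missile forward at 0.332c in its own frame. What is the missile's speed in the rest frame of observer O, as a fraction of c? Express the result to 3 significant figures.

0.939c

Compose velocities in two stages. Stage 1 (into S'): u₁ = (0.332+0.697)/(1+0.332×0.697) = 0.83563.
Stage 2 (into S): u = (0.83563+0.478)/(1+0.83563×0.478) = 0.93869, so the speed is 0.939c.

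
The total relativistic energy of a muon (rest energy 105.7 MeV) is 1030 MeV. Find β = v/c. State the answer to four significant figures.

0.9947

γ = E/(mc²) = 1030/105.7 = 9.7446.
β = √(1 − 1/γ²) = √(1 − 0.0105311) = √0.9894689 = 0.9947.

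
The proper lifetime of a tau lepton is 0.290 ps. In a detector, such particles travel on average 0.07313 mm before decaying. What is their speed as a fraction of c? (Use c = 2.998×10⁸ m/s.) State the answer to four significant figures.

0.6437c

d = βγcτ ⇒ βγ = d/(cτ) = 7.313×10^-5 m / (8.6942×10^-5 m) = 0.84114.
β = (βγ)/√(1+(βγ)²) = 0.84114/√1.707516 = 0.6437.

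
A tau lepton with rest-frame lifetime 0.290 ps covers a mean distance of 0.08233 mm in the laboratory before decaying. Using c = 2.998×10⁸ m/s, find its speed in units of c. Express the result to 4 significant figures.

Lab distance = (lab lifetime)·v = γτ·βc, so βγ = d/(cτ) = 8.233×10^-5/(2.998×10⁸ × 2.900×10^-13) = 0.94695.
With βγ = 0.94695: γ² = 1 + (βγ)² = 1.896714, and β = (βγ)/γ = 0.94695/1.37721 = 0.6876.

0.6876c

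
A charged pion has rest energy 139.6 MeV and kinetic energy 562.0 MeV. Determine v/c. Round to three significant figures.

K = (γ−1)mc², so γ = 1 + 562.0/139.6 = 5.0258.
Then v/c = √(1 − γ⁻²) = √(1 − 0.0395904) = √0.9604096 = 0.980.

0.980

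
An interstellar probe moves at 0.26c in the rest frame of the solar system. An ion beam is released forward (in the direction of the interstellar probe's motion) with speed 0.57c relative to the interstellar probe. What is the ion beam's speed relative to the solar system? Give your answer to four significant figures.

In units of c, u = (u' + v)/(1 + u'v) with u' = 0.57 and v = 0.26.
Numerator: 0.57 + 0.26 = 0.83. Denominator: 1 + (0.57)(0.26) = 1.1482.
u = 0.83/1.1482 = 0.72287, so the speed is 0.7229c.

0.7229c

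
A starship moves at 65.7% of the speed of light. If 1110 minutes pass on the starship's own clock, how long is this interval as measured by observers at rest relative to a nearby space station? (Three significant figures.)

1470 minutes

Lorentz factor: γ = (1 − 0.431649)^(−1/2) = 1.3265.
The onboard clock measures proper time, so the interval in the rest frame of a nearby space station is dilated: Δt = γ·Δτ = 1.3265 × 1110 minutes = 1470 minutes.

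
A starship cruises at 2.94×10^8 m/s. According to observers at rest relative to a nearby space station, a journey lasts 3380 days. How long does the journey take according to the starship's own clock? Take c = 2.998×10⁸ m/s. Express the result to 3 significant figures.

β = v/c = (2.94×10^8 m/s)/(2.998×10⁸ m/s) = 0.980654.
γ = 1/√(1 − β²) = 1/√(1 − 0.9616823) = 1/√0.03831773 = 1/0.195749 = 5.1086.
The starship's clock runs slow as seen from a nearby space station, so Δτ = Δt/γ = 3380/5.1086 = 662 days.

662 days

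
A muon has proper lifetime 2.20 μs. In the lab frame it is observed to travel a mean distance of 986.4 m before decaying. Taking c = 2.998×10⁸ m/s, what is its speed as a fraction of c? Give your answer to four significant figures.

0.8313c

d = βγcτ ⇒ βγ = d/(cτ) = 986.4 m / (659.56 m) = 1.4955.
β = (βγ)/√(1+(βγ)²) = 1.4955/√3.23652 = 0.8313.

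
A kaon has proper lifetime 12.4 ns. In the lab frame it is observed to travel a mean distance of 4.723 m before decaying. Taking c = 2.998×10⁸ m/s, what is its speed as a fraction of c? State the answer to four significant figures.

0.7858c

Let x = d/(cτ) = 4.723 m / (2.998×10⁸ m/s × 1.240×10^-8 s) = 1.2705. Since d = βγcτ, x = βγ = β/√(1−β²).
Solving: β² = x²/(1+x²) = 1.61417/2.61417 = 0.617469, so β = 0.7858.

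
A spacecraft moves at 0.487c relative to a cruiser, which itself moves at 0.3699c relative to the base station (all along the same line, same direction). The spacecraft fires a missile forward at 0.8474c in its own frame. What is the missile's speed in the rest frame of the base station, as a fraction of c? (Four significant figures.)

First combine the missile and spacecraft (S''→S'): u₁ = (0.8474 + 0.487)/(1 + 0.8474×0.487) = 1.3344/1.4126838 = 0.94459.
Then combine with the cruiser (S'→S): u = (0.94459 + 0.3699)/(1 + 0.94459×0.3699) = 1.31449/1.349403841 = 0.97413.

0.9741c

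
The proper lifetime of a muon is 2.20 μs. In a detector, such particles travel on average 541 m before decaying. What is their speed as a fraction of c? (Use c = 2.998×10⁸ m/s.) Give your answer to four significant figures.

d = βγcτ ⇒ βγ = d/(cτ) = 541.0 m / (659.56 m) = 0.82024.
β = (βγ)/√(1+(βγ)²) = 0.82024/√1.672794 = 0.6342.

0.6342c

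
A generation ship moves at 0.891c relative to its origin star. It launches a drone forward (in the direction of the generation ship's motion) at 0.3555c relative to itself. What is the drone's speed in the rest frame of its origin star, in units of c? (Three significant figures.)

In units of c, u = (u' + v)/(1 + u'v) with u' = 0.3555 and v = 0.891.
Numerator: 0.3555 + 0.891 = 1.2465. Denominator: 1 + (0.3555)(0.891) = 1.3167505.
u = 1.2465/1.3167505 = 0.94665, so the speed is 0.947c.

0.947c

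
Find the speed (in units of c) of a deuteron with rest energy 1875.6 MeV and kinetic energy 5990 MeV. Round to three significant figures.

γ = 1 + K/(mc²) = 1 + 5990/1875.6 = 4.1936.
β = √(1 − 1/γ²) = √(1 − 0.0568625) = √0.9431375 = 0.971.

0.971c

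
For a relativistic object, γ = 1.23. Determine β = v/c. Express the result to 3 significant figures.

0.582

β = √(1 − 1/γ²) = √(1 − 1/1.5129) = √0.339018 = 0.582.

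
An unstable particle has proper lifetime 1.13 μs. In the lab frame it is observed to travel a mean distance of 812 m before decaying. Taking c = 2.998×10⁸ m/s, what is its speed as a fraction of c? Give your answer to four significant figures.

Lab distance = (lab lifetime)·v = γτ·βc, so βγ = d/(cτ) = 812.0/(2.998×10⁸ × 1.130×10^-6) = 2.3969.
With βγ = 2.3969: γ² = 1 + (βγ)² = 6.74513, and β = (βγ)/γ = 2.3969/2.59714 = 0.9229.

0.9229c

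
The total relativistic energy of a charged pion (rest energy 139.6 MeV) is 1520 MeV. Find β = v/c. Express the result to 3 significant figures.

Total energy E = γmc² gives γ = 1520/139.6 = 10.888.
Hence β = √(1 − 1/γ²) = √(1 − 0.00843536) = √0.99156464 = 0.996.

0.996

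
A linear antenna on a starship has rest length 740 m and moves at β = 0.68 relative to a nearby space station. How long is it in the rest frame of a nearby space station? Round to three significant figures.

With β = 0.68, γ = 1/√(1 − 0.68²) = 1/√0.5376 = 1.3639.
Along the direction of motion the measured length is L₀/γ = 740/1.3639 = 543 m.

543 m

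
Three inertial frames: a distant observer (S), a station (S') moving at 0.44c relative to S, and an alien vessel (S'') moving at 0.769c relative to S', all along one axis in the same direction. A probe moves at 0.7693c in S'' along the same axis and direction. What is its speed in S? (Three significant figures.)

0.987c

First combine the probe and alien vessel (S''→S'): u₁ = (0.7693 + 0.769)/(1 + 0.7693×0.769) = 1.5383/1.5915917 = 0.96652.
Then combine with the station (S'→S): u = (0.96652 + 0.44)/(1 + 0.96652×0.44) = 1.40652/1.4252688 = 0.98685.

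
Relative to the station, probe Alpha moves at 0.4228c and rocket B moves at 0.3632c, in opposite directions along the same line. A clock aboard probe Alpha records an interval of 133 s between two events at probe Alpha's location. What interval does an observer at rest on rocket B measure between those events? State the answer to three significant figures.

Speed of probe Alpha in rocket B's frame: u = (v_A + v_B)/(1 + v_A v_B/c²) = (0.4228 + 0.3632)/(1 + 0.4228×0.3632) = 0.786/1.15356096 = 0.68137; |u| = 0.68137c.
γ for this relative speed: γ = 1/√(1 − 0.464265) = 1.3662.
Probe Alpha's interval is proper; time dilation gives Δt_B = γΔτ = 1.3662 × 133 s = 182 s.

182 s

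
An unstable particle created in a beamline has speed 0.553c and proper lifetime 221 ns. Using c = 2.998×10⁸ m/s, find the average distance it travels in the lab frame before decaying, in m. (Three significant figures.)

44.0 m

γ = 1/√(1 − β²) = 1/√(1 − 0.305809) = 1/√0.694191 = 1/0.833181 = 1.2002.
Lab-frame lifetime: Δt = γτ = 1.2002 × 221 ns = 265.24 ns.
Distance: d = vΔt = 0.553 × 2.998×10⁸ m/s × 2.6524×10^-7 s = 44.0 m.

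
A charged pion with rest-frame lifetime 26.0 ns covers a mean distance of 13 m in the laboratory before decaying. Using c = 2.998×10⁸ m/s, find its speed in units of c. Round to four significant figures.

d = βγcτ ⇒ βγ = d/(cτ) = 13.00 m / (7.7948 m) = 1.6678.
β = (βγ)/√(1+(βγ)²) = 1.6678/√3.78156 = 0.8576.

0.8576c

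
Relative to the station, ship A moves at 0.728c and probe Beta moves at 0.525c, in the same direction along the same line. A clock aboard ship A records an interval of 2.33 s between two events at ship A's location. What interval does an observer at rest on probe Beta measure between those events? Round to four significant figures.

2.467 s

Speed of ship A in probe Beta's frame: u = (v_A − v_B)/(1 − v_A v_B/c²) = (0.728 − 0.525)/(1 − 0.728×0.525) = 0.203/0.6178 = 0.32859; |u| = 0.32859c.
At |u| = 0.32859c, γ = (1 − 0.107971)^(−1/2) = 1.0588.
Ship A's interval is proper; time dilation gives Δt_B = γΔτ = 1.0588 × 2.33 s = 2.467 s.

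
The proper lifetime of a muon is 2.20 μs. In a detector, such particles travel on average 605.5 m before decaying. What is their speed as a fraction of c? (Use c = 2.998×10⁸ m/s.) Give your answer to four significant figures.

0.6763c

d = βγcτ ⇒ βγ = d/(cτ) = 605.5 m / (659.56 m) = 0.91804.
β = (βγ)/√(1+(βγ)²) = 0.91804/√1.842797 = 0.6763.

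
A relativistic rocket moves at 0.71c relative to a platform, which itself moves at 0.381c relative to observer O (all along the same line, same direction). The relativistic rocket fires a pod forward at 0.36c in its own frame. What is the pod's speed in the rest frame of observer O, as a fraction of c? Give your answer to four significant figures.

Apply u = (u'+v)/(1+u'v) twice. Pod in the platform frame: (0.36+0.71)/(1+0.36·0.71) = 1.07/1.2556 = 0.85218c.
That velocity, transformed to the rest frame of observer O: (0.85218+0.381)/(1+0.85218·0.381) = 1.23318/1.32468058 = 0.93093c.

0.9309c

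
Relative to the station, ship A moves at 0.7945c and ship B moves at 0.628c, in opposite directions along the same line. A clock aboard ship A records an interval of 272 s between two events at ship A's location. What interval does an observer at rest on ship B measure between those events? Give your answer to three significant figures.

863 s

Speed of ship A in ship B's frame: u = (v_A + v_B)/(1 + v_A v_B/c²) = (0.7945 + 0.628)/(1 + 0.7945×0.628) = 1.4225/1.498946 = 0.949; |u| = 0.949c.
At |u| = 0.949c, γ = (1 − 0.900601)^(−1/2) = 3.1718.
Ship A's interval is proper; time dilation gives Δt_B = γΔτ = 3.1718 × 272 s = 863 s.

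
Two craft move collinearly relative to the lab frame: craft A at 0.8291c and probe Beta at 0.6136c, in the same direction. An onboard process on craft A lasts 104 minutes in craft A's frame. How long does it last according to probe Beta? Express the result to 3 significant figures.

116 minutes

Transform craft A's velocity into probe Beta's frame: (0.8291 − 0.6136)/(1 − 0.8291·0.6136) = 0.2155/0.49126424, so the relative speed is 0.43866c.
γ for this relative speed: γ = 1/√(1 − 0.192423) = 1.1128.
The clock on craft A records proper time, so probe Beta measures Δt = γΔτ = 1.1128 × 104 = 116 minutes.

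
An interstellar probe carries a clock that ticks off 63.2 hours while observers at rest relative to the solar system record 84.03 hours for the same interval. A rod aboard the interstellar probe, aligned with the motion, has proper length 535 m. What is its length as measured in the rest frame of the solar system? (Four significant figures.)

402.4 m

The time-dilation ratio gives γ = 84.03/63.2 = 1.32959.
The rod contracts by the same γ: 535 m / 1.32959 = 402.4 m.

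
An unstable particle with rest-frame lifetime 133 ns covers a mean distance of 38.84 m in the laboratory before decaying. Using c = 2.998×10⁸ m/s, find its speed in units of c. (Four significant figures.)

Lab distance = (lab lifetime)·v = γτ·βc, so βγ = d/(cτ) = 38.84/(2.998×10⁸ × 1.330×10^-7) = 0.97408.
With βγ = 0.97408: γ² = 1 + (βγ)² = 1.948832, and β = (βγ)/γ = 0.97408/1.39601 = 0.6978.

0.6978c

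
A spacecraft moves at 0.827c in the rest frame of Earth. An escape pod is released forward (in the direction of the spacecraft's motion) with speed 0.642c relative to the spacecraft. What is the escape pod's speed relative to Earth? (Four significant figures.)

In units of c, u = (u' + v)/(1 + u'v) with u' = 0.642 and v = 0.827.
Numerator: 0.642 + 0.827 = 1.469. Denominator: 1 + (0.642)(0.827) = 1.530934.
u = 1.469/1.530934 = 0.95954, so the speed is 0.9595c.

0.9595c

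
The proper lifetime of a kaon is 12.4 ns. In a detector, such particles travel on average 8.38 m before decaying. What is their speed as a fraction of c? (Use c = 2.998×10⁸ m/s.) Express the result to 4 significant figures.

0.9141c

Lab distance = (lab lifetime)·v = γτ·βc, so βγ = d/(cτ) = 8.380/(2.998×10⁸ × 1.240×10^-8) = 2.2542.
With βγ = 2.2542: γ² = 1 + (βγ)² = 6.08142, and β = (βγ)/γ = 2.2542/2.46605 = 0.9141.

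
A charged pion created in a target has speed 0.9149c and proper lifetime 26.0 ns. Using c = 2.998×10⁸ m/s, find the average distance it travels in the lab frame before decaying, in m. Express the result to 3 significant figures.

17.7 m

γ = 1/√(1 − β²) = 1/√(1 − 0.83704201) = 1/√0.16295799 = 1/0.403681 = 2.4772.
Lab-frame lifetime: Δt = γτ = 2.4772 × 26.0 ns = 64.407 ns.
Distance: d = vΔt = 0.9149 × 2.998×10⁸ m/s × 6.4407×10^-8 s = 17.7 m.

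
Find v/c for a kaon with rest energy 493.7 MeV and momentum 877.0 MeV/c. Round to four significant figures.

0.8714

pc/(mc²) = 877.0/493.7 = 1.7764 = βγ = β/√(1−β²).
So β² = x²/(1 + x²) with x = 1.7764: x² = 3.1556, β² = 3.1556/4.1556 = 0.759361, β = 0.8714.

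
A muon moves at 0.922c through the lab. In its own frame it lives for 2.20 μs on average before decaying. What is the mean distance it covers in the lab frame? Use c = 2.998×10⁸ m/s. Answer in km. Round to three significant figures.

Lorentz factor: γ = (1 − 0.850084)^(−1/2) = 2.5827.
Lab-frame lifetime: Δt = γτ = 2.5827 × 2.20 μs = 5.6819 μs.
Distance: d = vΔt = 0.922 × 2.998×10⁸ m/s × 5.6819×10^-6 s = 1570 m = 1.57 km.

1.57 km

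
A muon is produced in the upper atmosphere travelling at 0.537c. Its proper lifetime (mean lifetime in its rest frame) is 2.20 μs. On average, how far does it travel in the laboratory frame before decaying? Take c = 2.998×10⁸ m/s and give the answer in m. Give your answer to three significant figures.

With β = 0.537, γ = 1/√(1 − 0.537²) = 1/√0.711631 = 1.1854.
Lab-frame lifetime: Δt = γτ = 1.1854 × 2.20 μs = 2.6079 μs.
Distance: d = vΔt = 0.537 × 2.998×10⁸ m/s × 2.6079×10^-6 s = 420 m.

420 m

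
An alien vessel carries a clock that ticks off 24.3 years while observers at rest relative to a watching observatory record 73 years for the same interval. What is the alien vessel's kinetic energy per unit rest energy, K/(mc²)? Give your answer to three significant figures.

The time-dilation ratio gives γ = 73/24.3 = 3.00412.
K/(mc²) = γ − 1 = 3.00412 − 1 = 2.00.

2.00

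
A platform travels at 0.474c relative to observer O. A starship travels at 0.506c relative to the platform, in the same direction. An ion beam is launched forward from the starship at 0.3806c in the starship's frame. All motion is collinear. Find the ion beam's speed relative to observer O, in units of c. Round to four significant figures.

Apply u = (u'+v)/(1+u'v) twice. Ion beam in the platform frame: (0.3806+0.506)/(1+0.3806·0.506) = 0.8866/1.1925836 = 0.74343c.
That velocity, transformed to the rest frame of observer O: (0.74343+0.474)/(1+0.74343·0.474) = 1.21743/1.35238582 = 0.90021c.

0.9002c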